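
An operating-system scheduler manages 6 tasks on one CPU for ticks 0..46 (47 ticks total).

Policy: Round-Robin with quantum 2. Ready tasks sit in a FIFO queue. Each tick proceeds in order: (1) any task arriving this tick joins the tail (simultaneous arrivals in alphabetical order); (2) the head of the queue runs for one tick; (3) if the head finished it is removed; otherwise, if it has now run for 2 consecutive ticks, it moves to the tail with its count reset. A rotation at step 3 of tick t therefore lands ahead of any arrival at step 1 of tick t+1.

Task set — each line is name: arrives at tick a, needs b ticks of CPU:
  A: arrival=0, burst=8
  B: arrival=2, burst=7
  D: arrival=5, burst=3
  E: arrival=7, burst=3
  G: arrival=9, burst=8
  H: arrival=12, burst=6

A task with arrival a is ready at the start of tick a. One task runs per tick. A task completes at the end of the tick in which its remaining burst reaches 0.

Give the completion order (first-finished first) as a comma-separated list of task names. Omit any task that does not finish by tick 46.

t=0: queue=[A] q_used=0 → run A
t=1: queue=[A] q_used=1 → run A
t=2: queue=[A,B] q_used=0 → run A
t=3: queue=[A,B] q_used=1 → run A
t=4: queue=[B,A] q_used=0 → run B
t=5: queue=[B,A,D] q_used=1 → run B
t=6: queue=[A,D,B] q_used=0 → run A
t=7: queue=[A,D,B,E] q_used=1 → run A
t=8: queue=[D,B,E,A] q_used=0 → run D
t=9: queue=[D,B,E,A,G] q_used=1 → run D
t=10: queue=[B,E,A,G,D] q_used=0 → run B
t=11: queue=[B,E,A,G,D] q_used=1 → run B
t=12: queue=[E,A,G,D,B,H] q_used=0 → run E
t=13: queue=[E,A,G,D,B,H] q_used=1 → run E
t=14: queue=[A,G,D,B,H,E] q_used=0 → run A
t=15: queue=[A,G,D,B,H,E] q_used=1 → run A
t=16: queue=[G,D,B,H,E] q_used=0 → run G
t=17: queue=[G,D,B,H,E] q_used=1 → run G
t=18: queue=[D,B,H,E,G] q_used=0 → run D
t=19: queue=[B,H,E,G] q_used=0 → run B
t=20: queue=[B,H,E,G] q_used=1 → run B
t=21: queue=[H,E,G,B] q_used=0 → run H
t=22: queue=[H,E,G,B] q_used=1 → run H
t=23: queue=[E,G,B,H] q_used=0 → run E
t=24: queue=[G,B,H] q_used=0 → run G
t=25: queue=[G,B,H] q_used=1 → run G
t=26: queue=[B,H,G] q_used=0 → run B
t=27: queue=[H,G] q_used=0 → run H
t=28: queue=[H,G] q_used=1 → run H
t=29: queue=[G,H] q_used=0 → run G
t=30: queue=[G,H] q_used=1 → run G
t=31: queue=[H,G] q_used=0 → run H
t=32: queue=[H,G] q_used=1 → run H
t=33: queue=[G] q_used=0 → run G
t=34: queue=[G] q_used=1 → run G
t=35: (idle)
t=36: (idle)
t=37: (idle)
t=38: (idle)
t=39: (idle)
t=40: (idle)
t=41: (idle)
t=42: (idle)
t=43: (idle)
t=44: (idle)
t=45: (idle)
t=46: (idle)

completion order = A, D, E, B, H, G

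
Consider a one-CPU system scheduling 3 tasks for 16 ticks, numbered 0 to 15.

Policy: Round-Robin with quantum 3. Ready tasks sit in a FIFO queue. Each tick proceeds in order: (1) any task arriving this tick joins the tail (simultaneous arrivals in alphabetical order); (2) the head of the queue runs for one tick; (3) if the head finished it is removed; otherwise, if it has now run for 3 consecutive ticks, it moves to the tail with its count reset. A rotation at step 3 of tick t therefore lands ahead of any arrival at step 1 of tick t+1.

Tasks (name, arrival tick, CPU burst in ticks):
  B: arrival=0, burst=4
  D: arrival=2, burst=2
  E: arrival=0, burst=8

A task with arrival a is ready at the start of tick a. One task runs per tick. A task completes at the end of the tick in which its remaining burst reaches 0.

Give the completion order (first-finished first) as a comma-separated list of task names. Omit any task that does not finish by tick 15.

completion order = D, B, E

t=0: queue=[B,E] q_used=0 → run B
t=1: queue=[B,E] q_used=1 → run B
t=2: queue=[B,E,D] q_used=2 → run B
t=3: queue=[E,D,B] q_used=0 → run E
t=4: queue=[E,D,B] q_used=1 → run E
t=5: queue=[E,D,B] q_used=2 → run E
t=6: queue=[D,B,E] q_used=0 → run D
t=7: queue=[D,B,E] q_used=1 → run D
t=8: queue=[B,E] q_used=0 → run B
t=9: queue=[E] q_used=0 → run E
t=10: queue=[E] q_used=1 → run E
t=11: queue=[E] q_used=2 → run E
t=12: queue=[E] q_used=0 → run E
t=13: queue=[E] q_used=1 → run E
t=14: (idle)
t=15: (idle)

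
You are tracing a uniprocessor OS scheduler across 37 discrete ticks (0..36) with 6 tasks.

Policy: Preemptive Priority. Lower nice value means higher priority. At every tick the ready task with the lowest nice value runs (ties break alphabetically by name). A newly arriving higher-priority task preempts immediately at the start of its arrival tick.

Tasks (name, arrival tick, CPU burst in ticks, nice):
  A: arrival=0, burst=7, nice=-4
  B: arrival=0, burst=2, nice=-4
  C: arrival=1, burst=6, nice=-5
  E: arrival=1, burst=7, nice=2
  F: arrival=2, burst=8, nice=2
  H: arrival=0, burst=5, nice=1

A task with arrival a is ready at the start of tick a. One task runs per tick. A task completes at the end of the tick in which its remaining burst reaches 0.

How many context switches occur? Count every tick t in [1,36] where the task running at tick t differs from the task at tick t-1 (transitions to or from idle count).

context switches = 7

t=0: ready={A,B,H} → run A
t=1: ready={A,B,C,E,H} → run C
t=2: ready={A,B,C,E,F,H} → run C
t=3: ready={A,B,C,E,F,H} → run C
t=4: ready={A,B,C,E,F,H} → run C
t=5: ready={A,B,C,E,F,H} → run C
t=6: ready={A,B,C,E,F,H} → run C
t=7: ready={A,B,E,F,H} → run A
t=8: ready={A,B,E,F,H} → run A
t=9: ready={A,B,E,F,H} → run A
t=10: ready={A,B,E,F,H} → run A
t=11: ready={A,B,E,F,H} → run A
t=12: ready={A,B,E,F,H} → run A
t=13: ready={B,E,F,H} → run B
t=14: ready={B,E,F,H} → run B
t=15: ready={E,F,H} → run H
t=16: ready={E,F,H} → run H
t=17: ready={E,F,H} → run H
t=18: ready={E,F,H} → run H
t=19: ready={E,F,H} → run H
t=20: ready={E,F} → run E
t=21: ready={E,F} → run E
t=22: ready={E,F} → run E
t=23: ready={E,F} → run E
t=24: ready={E,F} → run E
t=25: ready={E,F} → run E
t=26: ready={E,F} → run E
t=27: ready={F} → run F
t=28: ready={F} → run F
t=29: ready={F} → run F
t=30: ready={F} → run F
t=31: ready={F} → run F
t=32: ready={F} → run F
t=33: ready={F} → run F
t=34: ready={F} → run F
t=35: (idle)
t=36: (idle)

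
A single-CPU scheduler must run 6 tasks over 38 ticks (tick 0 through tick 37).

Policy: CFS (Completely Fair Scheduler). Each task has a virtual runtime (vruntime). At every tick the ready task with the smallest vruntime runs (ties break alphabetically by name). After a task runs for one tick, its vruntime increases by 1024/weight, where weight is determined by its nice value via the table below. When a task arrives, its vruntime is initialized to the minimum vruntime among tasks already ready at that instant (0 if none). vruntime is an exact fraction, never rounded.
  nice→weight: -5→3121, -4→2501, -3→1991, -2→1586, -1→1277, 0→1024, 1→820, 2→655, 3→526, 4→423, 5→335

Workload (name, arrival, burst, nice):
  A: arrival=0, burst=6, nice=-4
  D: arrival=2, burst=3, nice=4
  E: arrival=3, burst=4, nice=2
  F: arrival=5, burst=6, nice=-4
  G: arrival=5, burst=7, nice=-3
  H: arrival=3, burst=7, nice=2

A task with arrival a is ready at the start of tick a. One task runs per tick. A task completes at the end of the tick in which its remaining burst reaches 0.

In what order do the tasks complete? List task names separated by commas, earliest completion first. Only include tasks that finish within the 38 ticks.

t=0: vr[A=0] → run A
t=1: vr[A=1024/2501] → run A
t=2: vr[A=2048/2501 D=2048/2501] → run A
t=3: vr[A=3072/2501 D=2048/2501 E=2048/2501 H=2048/2501] → run D
t=4: vr[A=3072/2501 D=3427328/1057923 E=2048/2501 H=2048/2501] → run E
t=5: vr[A=3072/2501 D=3427328/1057923 E=3902464/1638155 F=2048/2501 G=2048/2501 H=2048/2501] → run F
t=6: vr[A=3072/2501 D=3427328/1057923 E=3902464/1638155 F=3072/2501 G=2048/2501 H=2048/2501] → run G
t=7: vr[A=3072/2501 D=3427328/1057923 E=3902464/1638155 F=3072/2501 G=6638592/4979491 H=2048/2501] → run H
t=8: vr[A=3072/2501 D=3427328/1057923 E=3902464/1638155 F=3072/2501 G=6638592/4979491 H=3902464/1638155] → run A
t=9: vr[A=4096/2501 D=3427328/1057923 E=3902464/1638155 F=3072/2501 G=6638592/4979491 H=3902464/1638155] → run F
t=10: vr[A=4096/2501 D=3427328/1057923 E=3902464/1638155 F=4096/2501 G=6638592/4979491 H=3902464/1638155] → run G
t=11: vr[A=4096/2501 D=3427328/1057923 E=3902464/1638155 F=4096/2501 G=9199616/4979491 H=3902464/1638155] → run A
t=12: vr[A=5120/2501 D=3427328/1057923 E=3902464/1638155 F=4096/2501 G=9199616/4979491 H=3902464/1638155] → run F
t=13: vr[A=5120/2501 D=3427328/1057923 E=3902464/1638155 F=5120/2501 G=9199616/4979491 H=3902464/1638155] → run G
t=14: vr[A=5120/2501 D=3427328/1057923 E=3902464/1638155 F=5120/2501 G=11760640/4979491 H=3902464/1638155] → run A
t=15: vr[D=3427328/1057923 E=3902464/1638155 F=5120/2501 G=11760640/4979491 H=3902464/1638155] → run F
t=16: vr[D=3427328/1057923 E=3902464/1638155 F=6144/2501 G=11760640/4979491 H=3902464/1638155] → run G
t=17: vr[D=3427328/1057923 E=3902464/1638155 F=6144/2501 G=14321664/4979491 H=3902464/1638155] → run E
t=18: vr[D=3427328/1057923 E=6463488/1638155 F=6144/2501 G=14321664/4979491 H=3902464/1638155] → run H
t=19: vr[D=3427328/1057923 E=6463488/1638155 F=6144/2501 G=14321664/4979491 H=6463488/1638155] → run F
t=20: vr[D=3427328/1057923 E=6463488/1638155 F=7168/2501 G=14321664/4979491 H=6463488/1638155] → run F
t=21: vr[D=3427328/1057923 E=6463488/1638155 G=14321664/4979491 H=6463488/1638155] → run G
t=22: vr[D=3427328/1057923 E=6463488/1638155 G=16882688/4979491 H=6463488/1638155] → run D
t=23: vr[D=5988352/1057923 E=6463488/1638155 G=16882688/4979491 H=6463488/1638155] → run G
t=24: vr[D=5988352/1057923 E=6463488/1638155 G=19443712/4979491 H=6463488/1638155] → run G
t=25: vr[D=5988352/1057923 E=6463488/1638155 H=6463488/1638155] → run E
t=26: vr[D=5988352/1057923 E=9024512/1638155 H=6463488/1638155] → run H
t=27: vr[D=5988352/1057923 E=9024512/1638155 H=9024512/1638155] → run E
t=28: vr[D=5988352/1057923 H=9024512/1638155] → run H
t=29: vr[D=5988352/1057923 H=11585536/1638155] → run D
t=30: vr[H=11585536/1638155] → run H
t=31: vr[H=2829312/327631] → run H
t=32: vr[H=16707584/1638155] → run H
t=33: (idle)
t=34: (idle)
t=35: (idle)
t=36: (idle)
t=37: (idle)

completion order = A, F, G, E, D, H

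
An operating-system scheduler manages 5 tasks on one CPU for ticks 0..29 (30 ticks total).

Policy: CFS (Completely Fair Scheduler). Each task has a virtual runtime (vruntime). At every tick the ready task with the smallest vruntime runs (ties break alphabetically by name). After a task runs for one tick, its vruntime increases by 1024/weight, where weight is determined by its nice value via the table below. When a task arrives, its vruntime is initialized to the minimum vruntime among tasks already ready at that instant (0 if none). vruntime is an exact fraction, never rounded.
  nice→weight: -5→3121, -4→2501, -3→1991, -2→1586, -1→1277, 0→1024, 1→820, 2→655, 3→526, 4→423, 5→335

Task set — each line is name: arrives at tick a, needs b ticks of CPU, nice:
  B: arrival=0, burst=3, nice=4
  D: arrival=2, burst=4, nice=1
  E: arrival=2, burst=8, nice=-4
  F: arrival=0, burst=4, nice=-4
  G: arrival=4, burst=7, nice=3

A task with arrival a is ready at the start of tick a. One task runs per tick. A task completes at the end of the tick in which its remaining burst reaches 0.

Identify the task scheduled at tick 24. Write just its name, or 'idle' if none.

t=0: vr[B=0 F=0] → run B
t=1: vr[B=1024/423 F=0] → run F
t=2: vr[B=1024/423 D=1024/2501 E=1024/2501 F=1024/2501] → run D
t=3: vr[B=1024/423 D=20736/12505 E=1024/2501 F=1024/2501] → run E
t=4: vr[B=1024/423 D=20736/12505 E=2048/2501 F=1024/2501 G=1024/2501] → run F
t=5: vr[B=1024/423 D=20736/12505 E=2048/2501 F=2048/2501 G=1024/2501] → run G
t=6: vr[B=1024/423 D=20736/12505 E=2048/2501 F=2048/2501 G=1549824/657763] → run E
t=7: vr[B=1024/423 D=20736/12505 E=3072/2501 F=2048/2501 G=1549824/657763] → run F
t=8: vr[B=1024/423 D=20736/12505 E=3072/2501 F=3072/2501 G=1549824/657763] → run E
t=9: vr[B=1024/423 D=20736/12505 E=4096/2501 F=3072/2501 G=1549824/657763] → run F
t=10: vr[B=1024/423 D=20736/12505 E=4096/2501 G=1549824/657763] → run E
t=11: vr[B=1024/423 D=20736/12505 E=5120/2501 G=1549824/657763] → run D
t=12: vr[B=1024/423 D=36352/12505 E=5120/2501 G=1549824/657763] → run E
t=13: vr[B=1024/423 D=36352/12505 E=6144/2501 G=1549824/657763] → run G
t=14: vr[B=1024/423 D=36352/12505 E=6144/2501 G=2830336/657763] → run B
t=15: vr[B=2048/423 D=36352/12505 E=6144/2501 G=2830336/657763] → run E
t=16: vr[B=2048/423 D=36352/12505 E=7168/2501 G=2830336/657763] → run E
t=17: vr[B=2048/423 D=36352/12505 E=8192/2501 G=2830336/657763] → run D
t=18: vr[B=2048/423 D=51968/12505 E=8192/2501 G=2830336/657763] → run E
t=19: vr[B=2048/423 D=51968/12505 G=2830336/657763] → run D
t=20: vr[B=2048/423 G=2830336/657763] → run G
t=21: vr[B=2048/423 G=4110848/657763] → run B
t=22: vr[G=4110848/657763] → run G
t=23: vr[G=5391360/657763] → run G
t=24: vr[G=6671872/657763] → run G
t=25: vr[G=7952384/657763] → run G
t=26: (idle)
t=27: (idle)
t=28: (idle)
t=29: (idle)

running at tick 24 = G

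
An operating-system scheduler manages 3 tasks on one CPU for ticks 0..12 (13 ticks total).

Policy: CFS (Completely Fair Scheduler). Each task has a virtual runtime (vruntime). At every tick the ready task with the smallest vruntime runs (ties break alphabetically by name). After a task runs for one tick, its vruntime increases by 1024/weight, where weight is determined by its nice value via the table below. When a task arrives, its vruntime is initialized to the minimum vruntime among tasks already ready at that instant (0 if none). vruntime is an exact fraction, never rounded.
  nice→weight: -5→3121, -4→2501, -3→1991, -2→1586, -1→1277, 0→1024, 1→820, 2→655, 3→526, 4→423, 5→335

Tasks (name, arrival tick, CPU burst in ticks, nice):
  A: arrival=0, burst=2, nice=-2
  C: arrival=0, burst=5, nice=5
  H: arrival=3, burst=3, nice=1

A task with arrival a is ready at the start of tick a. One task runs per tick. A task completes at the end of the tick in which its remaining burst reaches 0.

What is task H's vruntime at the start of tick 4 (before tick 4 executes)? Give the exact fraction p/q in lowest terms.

t=0: vr[A=0 C=0] → run A
t=1: vr[A=512/793 C=0] → run C
t=2: vr[A=512/793 C=1024/335] → run A
t=3: vr[C=1024/335 H=1024/335] → run C
t=4: vr[C=2048/335 H=1024/335] → run H
t=5: vr[C=2048/335 H=59136/13735] → run H
t=6: vr[C=2048/335 H=76288/13735] → run H
t=7: vr[C=2048/335] → run C
t=8: vr[C=3072/335] → run C
t=9: vr[C=4096/335] → run C
t=10: (idle)
t=11: (idle)
t=12: (idle)

vruntime(H, start of tick 4) = 1024/335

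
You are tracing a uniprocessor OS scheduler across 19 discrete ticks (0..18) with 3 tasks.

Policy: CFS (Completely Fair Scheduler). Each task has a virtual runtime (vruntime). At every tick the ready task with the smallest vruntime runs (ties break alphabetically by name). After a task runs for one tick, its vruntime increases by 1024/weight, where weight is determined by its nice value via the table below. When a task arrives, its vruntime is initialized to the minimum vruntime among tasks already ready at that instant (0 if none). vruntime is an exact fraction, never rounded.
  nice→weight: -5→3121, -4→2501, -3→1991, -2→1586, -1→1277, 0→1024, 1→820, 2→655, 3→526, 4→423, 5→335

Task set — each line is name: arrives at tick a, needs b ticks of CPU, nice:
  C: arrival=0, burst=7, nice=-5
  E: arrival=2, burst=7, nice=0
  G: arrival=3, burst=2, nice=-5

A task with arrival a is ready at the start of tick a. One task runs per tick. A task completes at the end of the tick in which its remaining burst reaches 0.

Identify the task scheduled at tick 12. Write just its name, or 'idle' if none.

running at tick 12 = E

t=0: vr[C=0] → run C
t=1: vr[C=1024/3121] → run C
t=2: vr[C=2048/3121 E=2048/3121] → run C
t=3: vr[C=3072/3121 E=2048/3121 G=2048/3121] → run E
t=4: vr[C=3072/3121 E=5169/3121 G=2048/3121] → run G
t=5: vr[C=3072/3121 E=5169/3121 G=3072/3121] → run C
t=6: vr[C=4096/3121 E=5169/3121 G=3072/3121] → run G
t=7: vr[C=4096/3121 E=5169/3121] → run C
t=8: vr[C=5120/3121 E=5169/3121] → run C
t=9: vr[C=6144/3121 E=5169/3121] → run E
t=10: vr[C=6144/3121 E=8290/3121] → run C
t=11: vr[E=8290/3121] → run E
t=12: vr[E=11411/3121] → run E
t=13: vr[E=14532/3121] → run E
t=14: vr[E=17653/3121] → run E
t=15: vr[E=20774/3121] → run E
t=16: (idle)
t=17: (idle)
t=18: (idle)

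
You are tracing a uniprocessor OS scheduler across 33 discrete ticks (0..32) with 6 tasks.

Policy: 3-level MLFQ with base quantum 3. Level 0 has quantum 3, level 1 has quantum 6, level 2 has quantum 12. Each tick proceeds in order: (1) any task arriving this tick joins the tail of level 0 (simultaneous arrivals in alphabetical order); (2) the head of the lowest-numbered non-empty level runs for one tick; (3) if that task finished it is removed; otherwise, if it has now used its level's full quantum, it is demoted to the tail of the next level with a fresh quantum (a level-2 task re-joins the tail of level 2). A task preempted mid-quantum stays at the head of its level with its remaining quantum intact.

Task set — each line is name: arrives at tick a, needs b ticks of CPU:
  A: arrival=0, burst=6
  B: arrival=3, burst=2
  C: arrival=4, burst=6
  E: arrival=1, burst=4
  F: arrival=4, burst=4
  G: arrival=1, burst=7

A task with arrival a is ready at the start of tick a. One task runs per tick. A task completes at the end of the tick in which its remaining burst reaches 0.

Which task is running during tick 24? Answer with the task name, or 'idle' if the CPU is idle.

t=0: L0/L1/L2 = A/-/- → run A
t=1: L0/L1/L2 = AEG/-/- → run A
t=2: L0/L1/L2 = AEG/-/- → run A
t=3: L0/L1/L2 = EGB/A/- → run E
t=4: L0/L1/L2 = EGBCF/A/- → run E
t=5: L0/L1/L2 = EGBCF/A/- → run E
t=6: L0/L1/L2 = GBCF/AE/- → run G
t=7: L0/L1/L2 = GBCF/AE/- → run G
t=8: L0/L1/L2 = GBCF/AE/- → run G
t=9: L0/L1/L2 = BCF/AEG/- → run B
t=10: L0/L1/L2 = BCF/AEG/- → run B
t=11: L0/L1/L2 = CF/AEG/- → run C
t=12: L0/L1/L2 = CF/AEG/- → run C
t=13: L0/L1/L2 = CF/AEG/- → run C
t=14: L0/L1/L2 = F/AEGC/- → run F
t=15: L0/L1/L2 = F/AEGC/- → run F
t=16: L0/L1/L2 = F/AEGC/- → run F
t=17: L0/L1/L2 = -/AEGCF/- → run A
t=18: L0/L1/L2 = -/AEGCF/- → run A
t=19: L0/L1/L2 = -/AEGCF/- → run A
t=20: L0/L1/L2 = -/EGCF/- → run E
t=21: L0/L1/L2 = -/GCF/- → run G
t=22: L0/L1/L2 = -/GCF/- → run G
t=23: L0/L1/L2 = -/GCF/- → run G
t=24: L0/L1/L2 = -/GCF/- → run G
t=25: L0/L1/L2 = -/CF/- → run C
t=26: L0/L1/L2 = -/CF/- → run C
t=27: L0/L1/L2 = -/CF/- → run C
t=28: L0/L1/L2 = -/F/- → run F
t=29: (idle)
t=30: (idle)
t=31: (idle)
t=32: (idle)

running at tick 24 = G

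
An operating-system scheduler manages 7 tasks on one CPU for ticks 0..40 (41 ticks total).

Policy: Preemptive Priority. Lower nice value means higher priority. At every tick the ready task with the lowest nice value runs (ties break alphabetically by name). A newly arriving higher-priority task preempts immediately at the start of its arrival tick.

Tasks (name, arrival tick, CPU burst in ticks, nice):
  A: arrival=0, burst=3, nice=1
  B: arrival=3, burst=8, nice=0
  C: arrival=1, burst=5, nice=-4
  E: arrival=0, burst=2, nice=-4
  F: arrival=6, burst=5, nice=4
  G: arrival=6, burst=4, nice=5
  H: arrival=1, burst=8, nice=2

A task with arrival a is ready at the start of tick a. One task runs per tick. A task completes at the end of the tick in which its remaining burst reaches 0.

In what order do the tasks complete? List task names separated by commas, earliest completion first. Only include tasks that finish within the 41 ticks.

completion order = C, E, B, A, H, F, G

t=0: ready={A,E} → run E
t=1: ready={A,C,E,H} → run C
t=2: ready={A,C,E,H} → run C
t=3: ready={A,B,C,E,H} → run C
t=4: ready={A,B,C,E,H} → run C
t=5: ready={A,B,C,E,H} → run C
t=6: ready={A,B,E,F,G,H} → run E
t=7: ready={A,B,F,G,H} → run B
t=8: ready={A,B,F,G,H} → run B
t=9: ready={A,B,F,G,H} → run B
t=10: ready={A,B,F,G,H} → run B
t=11: ready={A,B,F,G,H} → run B
t=12: ready={A,B,F,G,H} → run B
t=13: ready={A,B,F,G,H} → run B
t=14: ready={A,B,F,G,H} → run B
t=15: ready={A,F,G,H} → run A
t=16: ready={A,F,G,H} → run A
t=17: ready={A,F,G,H} → run A
t=18: ready={F,G,H} → run H
t=19: ready={F,G,H} → run H
t=20: ready={F,G,H} → run H
t=21: ready={F,G,H} → run H
t=22: ready={F,G,H} → run H
t=23: ready={F,G,H} → run H
t=24: ready={F,G,H} → run H
t=25: ready={F,G,H} → run H
t=26: ready={F,G} → run F
t=27: ready={F,G} → run F
t=28: ready={F,G} → run F
t=29: ready={F,G} → run F
t=30: ready={F,G} → run F
t=31: ready={G} → run G
t=32: ready={G} → run G
t=33: ready={G} → run G
t=34: ready={G} → run G
t=35: (idle)
t=36: (idle)
t=37: (idle)
t=38: (idle)
t=39: (idle)
t=40: (idle)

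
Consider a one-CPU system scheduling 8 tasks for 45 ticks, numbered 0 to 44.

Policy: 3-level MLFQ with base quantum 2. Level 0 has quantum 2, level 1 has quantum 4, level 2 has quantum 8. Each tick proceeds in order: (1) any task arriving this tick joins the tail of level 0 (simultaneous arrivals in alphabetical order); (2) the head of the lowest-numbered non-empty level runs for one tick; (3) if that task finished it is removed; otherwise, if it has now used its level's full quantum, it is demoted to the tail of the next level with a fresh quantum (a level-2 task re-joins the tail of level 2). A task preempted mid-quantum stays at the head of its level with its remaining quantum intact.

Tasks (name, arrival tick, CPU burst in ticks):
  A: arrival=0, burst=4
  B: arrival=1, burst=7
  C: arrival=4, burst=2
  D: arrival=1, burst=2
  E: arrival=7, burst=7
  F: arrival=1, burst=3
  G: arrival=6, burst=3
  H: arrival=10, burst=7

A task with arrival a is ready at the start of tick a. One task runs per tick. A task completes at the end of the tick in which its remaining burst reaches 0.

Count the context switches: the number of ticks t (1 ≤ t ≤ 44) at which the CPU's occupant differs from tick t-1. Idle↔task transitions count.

context switches = 17

t=0: L0/L1/L2 = A/-/- → run A
t=1: L0/L1/L2 = ABDF/-/- → run A
t=2: L0/L1/L2 = BDF/A/- → run B
t=3: L0/L1/L2 = BDF/A/- → run B
t=4: L0/L1/L2 = DFC/AB/- → run D
t=5: L0/L1/L2 = DFC/AB/- → run D
t=6: L0/L1/L2 = FCG/AB/- → run F
t=7: L0/L1/L2 = FCGE/AB/- → run F
t=8: L0/L1/L2 = CGE/ABF/- → run C
t=9: L0/L1/L2 = CGE/ABF/- → run C
t=10: L0/L1/L2 = GEH/ABF/- → run G
t=11: L0/L1/L2 = GEH/ABF/- → run G
t=12: L0/L1/L2 = EH/ABFG/- → run E
t=13: L0/L1/L2 = EH/ABFG/- → run E
t=14: L0/L1/L2 = H/ABFGE/- → run H
t=15: L0/L1/L2 = H/ABFGE/- → run H
t=16: L0/L1/L2 = -/ABFGEH/- → run A
t=17: L0/L1/L2 = -/ABFGEH/- → run A
t=18: L0/L1/L2 = -/BFGEH/- → run B
t=19: L0/L1/L2 = -/BFGEH/- → run B
t=20: L0/L1/L2 = -/BFGEH/- → run B
t=21: L0/L1/L2 = -/BFGEH/- → run B
t=22: L0/L1/L2 = -/FGEH/B → run F
t=23: L0/L1/L2 = -/GEH/B → run G
t=24: L0/L1/L2 = -/EH/B → run E
t=25: L0/L1/L2 = -/EH/B → run E
t=26: L0/L1/L2 = -/EH/B → run E
t=27: L0/L1/L2 = -/EH/B → run E
t=28: L0/L1/L2 = -/H/BE → run H
t=29: L0/L1/L2 = -/H/BE → run H
t=30: L0/L1/L2 = -/H/BE → run H
t=31: L0/L1/L2 = -/H/BE → run H
t=32: L0/L1/L2 = -/-/BEH → run B
t=33: L0/L1/L2 = -/-/EH → run E
t=34: L0/L1/L2 = -/-/H → run H
t=35: (idle)
t=36: (idle)
t=37: (idle)
t=38: (idle)
t=39: (idle)
t=40: (idle)
t=41: (idle)
t=42: (idle)
t=43: (idle)
t=44: (idle)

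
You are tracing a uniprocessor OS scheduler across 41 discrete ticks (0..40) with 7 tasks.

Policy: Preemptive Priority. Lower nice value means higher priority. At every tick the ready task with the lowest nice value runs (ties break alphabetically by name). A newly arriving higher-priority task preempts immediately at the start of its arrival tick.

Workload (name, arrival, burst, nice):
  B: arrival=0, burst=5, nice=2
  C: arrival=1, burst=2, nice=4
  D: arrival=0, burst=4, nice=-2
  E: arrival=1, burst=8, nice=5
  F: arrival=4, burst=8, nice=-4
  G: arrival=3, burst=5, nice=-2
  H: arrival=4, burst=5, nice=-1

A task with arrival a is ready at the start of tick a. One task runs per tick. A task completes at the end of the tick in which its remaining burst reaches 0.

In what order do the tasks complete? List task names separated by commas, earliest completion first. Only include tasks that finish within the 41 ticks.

completion order = D, F, G, H, B, C, E

t=0: ready={B,D} → run D
t=1: ready={B,C,D,E} → run D
t=2: ready={B,C,D,E} → run D
t=3: ready={B,C,D,E,G} → run D
t=4: ready={B,C,E,F,G,H} → run F
t=5: ready={B,C,E,F,G,H} → run F
t=6: ready={B,C,E,F,G,H} → run F
t=7: ready={B,C,E,F,G,H} → run F
t=8: ready={B,C,E,F,G,H} → run F
t=9: ready={B,C,E,F,G,H} → run F
t=10: ready={B,C,E,F,G,H} → run F
t=11: ready={B,C,E,F,G,H} → run F
t=12: ready={B,C,E,G,H} → run G
t=13: ready={B,C,E,G,H} → run G
t=14: ready={B,C,E,G,H} → run G
t=15: ready={B,C,E,G,H} → run G
t=16: ready={B,C,E,G,H} → run G
t=17: ready={B,C,E,H} → run H
t=18: ready={B,C,E,H} → run H
t=19: ready={B,C,E,H} → run H
t=20: ready={B,C,E,H} → run H
t=21: ready={B,C,E,H} → run H
t=22: ready={B,C,E} → run B
t=23: ready={B,C,E} → run B
t=24: ready={B,C,E} → run B
t=25: ready={B,C,E} → run B
t=26: ready={B,C,E} → run B
t=27: ready={C,E} → run C
t=28: ready={C,E} → run C
t=29: ready={E} → run E
t=30: ready={E} → run E
t=31: ready={E} → run E
t=32: ready={E} → run E
t=33: ready={E} → run E
t=34: ready={E} → run E
t=35: ready={E} → run E
t=36: ready={E} → run E
t=37: (idle)
t=38: (idle)
t=39: (idle)
t=40: (idle)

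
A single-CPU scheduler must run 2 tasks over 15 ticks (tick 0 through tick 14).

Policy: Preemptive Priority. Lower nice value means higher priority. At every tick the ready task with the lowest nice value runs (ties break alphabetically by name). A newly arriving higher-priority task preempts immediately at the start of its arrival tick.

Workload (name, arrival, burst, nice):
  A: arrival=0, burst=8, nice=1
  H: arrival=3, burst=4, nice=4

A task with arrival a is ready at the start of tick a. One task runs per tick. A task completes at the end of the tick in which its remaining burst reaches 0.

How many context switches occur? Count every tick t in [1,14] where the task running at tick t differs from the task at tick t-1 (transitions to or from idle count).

t=0: ready={A} → run A
t=1: ready={A} → run A
t=2: ready={A} → run A
t=3: ready={A,H} → run A
t=4: ready={A,H} → run A
t=5: ready={A,H} → run A
t=6: ready={A,H} → run A
t=7: ready={A,H} → run A
t=8: ready={H} → run H
t=9: ready={H} → run H
t=10: ready={H} → run H
t=11: ready={H} → run H
t=12: (idle)
t=13: (idle)
t=14: (idle)

context switches = 2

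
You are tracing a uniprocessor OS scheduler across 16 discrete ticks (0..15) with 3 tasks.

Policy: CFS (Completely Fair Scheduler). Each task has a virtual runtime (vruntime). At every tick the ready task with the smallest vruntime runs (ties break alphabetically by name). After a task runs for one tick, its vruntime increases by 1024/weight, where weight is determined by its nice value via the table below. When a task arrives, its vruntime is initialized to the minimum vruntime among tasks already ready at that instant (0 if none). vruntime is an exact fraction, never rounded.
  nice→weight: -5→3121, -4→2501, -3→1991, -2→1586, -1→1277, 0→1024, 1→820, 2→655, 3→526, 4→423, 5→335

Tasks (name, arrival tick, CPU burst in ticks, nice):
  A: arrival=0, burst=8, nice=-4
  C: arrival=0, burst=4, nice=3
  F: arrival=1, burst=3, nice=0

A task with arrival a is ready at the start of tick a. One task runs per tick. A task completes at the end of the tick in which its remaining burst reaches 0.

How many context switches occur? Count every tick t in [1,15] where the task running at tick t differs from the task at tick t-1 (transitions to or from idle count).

context switches = 10

t=0: vr[A=0 C=0] → run A
t=1: vr[A=1024/2501 C=0 F=0] → run C
t=2: vr[A=1024/2501 C=512/263 F=0] → run F
t=3: vr[A=1024/2501 C=512/263 F=1] → run A
t=4: vr[A=2048/2501 C=512/263 F=1] → run A
t=5: vr[A=3072/2501 C=512/263 F=1] → run F
t=6: vr[A=3072/2501 C=512/263 F=2] → run A
t=7: vr[A=4096/2501 C=512/263 F=2] → run A
t=8: vr[A=5120/2501 C=512/263 F=2] → run C
t=9: vr[A=5120/2501 C=1024/263 F=2] → run F
t=10: vr[A=5120/2501 C=1024/263] → run A
t=11: vr[A=6144/2501 C=1024/263] → run A
t=12: vr[A=7168/2501 C=1024/263] → run A
t=13: vr[C=1024/263] → run C
t=14: vr[C=1536/263] → run C
t=15: (idle)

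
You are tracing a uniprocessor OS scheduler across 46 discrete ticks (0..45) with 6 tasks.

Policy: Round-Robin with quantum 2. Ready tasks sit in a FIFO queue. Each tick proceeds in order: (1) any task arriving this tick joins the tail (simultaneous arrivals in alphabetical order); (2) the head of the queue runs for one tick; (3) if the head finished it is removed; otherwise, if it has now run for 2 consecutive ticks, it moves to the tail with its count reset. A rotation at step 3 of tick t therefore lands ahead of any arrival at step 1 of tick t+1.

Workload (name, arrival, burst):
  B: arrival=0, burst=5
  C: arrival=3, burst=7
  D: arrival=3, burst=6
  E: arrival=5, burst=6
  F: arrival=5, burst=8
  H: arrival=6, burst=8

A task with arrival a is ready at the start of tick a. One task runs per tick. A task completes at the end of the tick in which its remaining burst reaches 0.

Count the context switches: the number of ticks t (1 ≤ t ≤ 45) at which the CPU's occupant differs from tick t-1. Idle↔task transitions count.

context switches = 20

t=0: queue=[B] q_used=0 → run B
t=1: queue=[B] q_used=1 → run B
t=2: queue=[B] q_used=0 → run B
t=3: queue=[B,C,D] q_used=1 → run B
t=4: queue=[C,D,B] q_used=0 → run C
t=5: queue=[C,D,B,E,F] q_used=1 → run C
t=6: queue=[D,B,E,F,C,H] q_used=0 → run D
t=7: queue=[D,B,E,F,C,H] q_used=1 → run D
t=8: queue=[B,E,F,C,H,D] q_used=0 → run B
t=9: queue=[E,F,C,H,D] q_used=0 → run E
t=10: queue=[E,F,C,H,D] q_used=1 → run E
t=11: queue=[F,C,H,D,E] q_used=0 → run F
t=12: queue=[F,C,H,D,E] q_used=1 → run F
t=13: queue=[C,H,D,E,F] q_used=0 → run C
t=14: queue=[C,H,D,E,F] q_used=1 → run C
t=15: queue=[H,D,E,F,C] q_used=0 → run H
t=16: queue=[H,D,E,F,C] q_used=1 → run H
t=17: queue=[D,E,F,C,H] q_used=0 → run D
t=18: queue=[D,E,F,C,H] q_used=1 → run D
t=19: queue=[E,F,C,H,D] q_used=0 → run E
t=20: queue=[E,F,C,H,D] q_used=1 → run E
t=21: queue=[F,C,H,D,E] q_used=0 → run F
t=22: queue=[F,C,H,D,E] q_used=1 → run F
t=23: queue=[C,H,D,E,F] q_used=0 → run C
t=24: queue=[C,H,D,E,F] q_used=1 → run C
t=25: queue=[H,D,E,F,C] q_used=0 → run H
t=26: queue=[H,D,E,F,C] q_used=1 → run H
t=27: queue=[D,E,F,C,H] q_used=0 → run D
t=28: queue=[D,E,F,C,H] q_used=1 → run D
t=29: queue=[E,F,C,H] q_used=0 → run E
t=30: queue=[E,F,C,H] q_used=1 → run E
t=31: queue=[F,C,H] q_used=0 → run F
t=32: queue=[F,C,H] q_used=1 → run F
t=33: queue=[C,H,F] q_used=0 → run C
t=34: queue=[H,F] q_used=0 → run H
t=35: queue=[H,F] q_used=1 → run H
t=36: queue=[F,H] q_used=0 → run F
t=37: queue=[F,H] q_used=1 → run F
t=38: queue=[H] q_used=0 → run H
t=39: queue=[H] q_used=1 → run H
t=40: (idle)
t=41: (idle)
t=42: (idle)
t=43: (idle)
t=44: (idle)
t=45: (idle)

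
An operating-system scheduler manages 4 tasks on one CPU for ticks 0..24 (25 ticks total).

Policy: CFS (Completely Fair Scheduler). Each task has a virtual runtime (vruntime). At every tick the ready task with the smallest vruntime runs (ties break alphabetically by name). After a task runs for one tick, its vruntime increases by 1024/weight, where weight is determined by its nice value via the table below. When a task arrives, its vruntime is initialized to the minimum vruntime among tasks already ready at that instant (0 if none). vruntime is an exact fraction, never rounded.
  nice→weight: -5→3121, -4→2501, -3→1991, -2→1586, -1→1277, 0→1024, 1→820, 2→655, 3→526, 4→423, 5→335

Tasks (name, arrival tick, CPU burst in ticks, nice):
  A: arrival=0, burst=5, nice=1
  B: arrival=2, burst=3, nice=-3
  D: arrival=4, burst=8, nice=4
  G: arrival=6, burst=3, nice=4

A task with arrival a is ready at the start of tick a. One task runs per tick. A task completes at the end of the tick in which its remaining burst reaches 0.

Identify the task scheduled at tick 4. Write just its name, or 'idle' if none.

running at tick 4 = B

t=0: vr[A=0] → run A
t=1: vr[A=256/205] → run A
t=2: vr[A=512/205 B=512/205] → run A
t=3: vr[A=768/205 B=512/205] → run B
t=4: vr[A=768/205 B=1229312/408155 D=1229312/408155] → run B
t=5: vr[A=768/205 B=1439232/408155 D=1229312/408155] → run D
t=6: vr[A=768/205 B=1439232/408155 D=937949696/172649565 G=1439232/408155] → run B
t=7: vr[A=768/205 D=937949696/172649565 G=1439232/408155] → run G
t=8: vr[A=768/205 D=937949696/172649565 G=1026745856/172649565] → run A
t=9: vr[A=1024/205 D=937949696/172649565 G=1026745856/172649565] → run A
t=10: vr[D=937949696/172649565 G=1026745856/172649565] → run D
t=11: vr[D=1355900416/172649565 G=1026745856/172649565] → run G
t=12: vr[D=1355900416/172649565 G=1444696576/172649565] → run D
t=13: vr[D=591283712/57549855 G=1444696576/172649565] → run G
t=14: vr[D=591283712/57549855] → run D
t=15: vr[D=2191801856/172649565] → run D
t=16: vr[D=2609752576/172649565] → run D
t=17: vr[D=1009234432/57549855] → run D
t=18: vr[D=3445654016/172649565] → run D
t=19: (idle)
t=20: (idle)
t=21: (idle)
t=22: (idle)
t=23: (idle)
t=24: (idle)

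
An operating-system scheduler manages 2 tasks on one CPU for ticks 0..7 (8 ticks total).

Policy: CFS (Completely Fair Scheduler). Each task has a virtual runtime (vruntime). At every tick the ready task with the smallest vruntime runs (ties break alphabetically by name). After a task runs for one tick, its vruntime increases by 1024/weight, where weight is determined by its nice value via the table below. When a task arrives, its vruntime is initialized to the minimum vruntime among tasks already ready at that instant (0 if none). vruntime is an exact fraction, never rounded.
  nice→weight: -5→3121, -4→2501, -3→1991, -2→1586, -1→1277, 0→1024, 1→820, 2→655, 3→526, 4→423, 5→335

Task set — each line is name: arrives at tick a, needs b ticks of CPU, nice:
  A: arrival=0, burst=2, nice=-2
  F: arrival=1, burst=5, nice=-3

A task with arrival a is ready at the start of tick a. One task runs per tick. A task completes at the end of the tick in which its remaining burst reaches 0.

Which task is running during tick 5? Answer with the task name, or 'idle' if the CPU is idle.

running at tick 5 = F

t=0: vr[A=0] → run A
t=1: vr[A=512/793 F=512/793] → run A
t=2: vr[F=512/793] → run F
t=3: vr[F=1831424/1578863] → run F
t=4: vr[F=2643456/1578863] → run F
t=5: vr[F=3455488/1578863] → run F
t=6: vr[F=4267520/1578863] → run F
t=7: (idle)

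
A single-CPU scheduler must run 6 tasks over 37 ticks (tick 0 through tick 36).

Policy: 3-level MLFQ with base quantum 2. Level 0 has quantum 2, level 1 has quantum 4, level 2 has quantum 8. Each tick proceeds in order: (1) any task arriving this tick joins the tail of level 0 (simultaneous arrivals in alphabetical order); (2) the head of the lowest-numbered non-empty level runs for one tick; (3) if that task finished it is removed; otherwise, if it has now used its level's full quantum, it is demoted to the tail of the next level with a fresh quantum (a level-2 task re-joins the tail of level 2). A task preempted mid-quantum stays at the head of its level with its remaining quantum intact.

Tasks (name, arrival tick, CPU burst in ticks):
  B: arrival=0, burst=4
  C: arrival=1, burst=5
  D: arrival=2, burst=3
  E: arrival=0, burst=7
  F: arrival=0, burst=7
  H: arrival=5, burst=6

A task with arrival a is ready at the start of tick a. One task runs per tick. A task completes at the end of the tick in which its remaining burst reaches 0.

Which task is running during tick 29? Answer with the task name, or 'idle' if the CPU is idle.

t=0: L0/L1/L2 = BEF/-/- → run B
t=1: L0/L1/L2 = BEFC/-/- → run B
t=2: L0/L1/L2 = EFCD/B/- → run E
t=3: L0/L1/L2 = EFCD/B/- → run E
t=4: L0/L1/L2 = FCD/BE/- → run F
t=5: L0/L1/L2 = FCDH/BE/- → run F
t=6: L0/L1/L2 = CDH/BEF/- → run C
t=7: L0/L1/L2 = CDH/BEF/- → run C
t=8: L0/L1/L2 = DH/BEFC/- → run D
t=9: L0/L1/L2 = DH/BEFC/- → run D
t=10: L0/L1/L2 = H/BEFCD/- → run H
t=11: L0/L1/L2 = H/BEFCD/- → run H
t=12: L0/L1/L2 = -/BEFCDH/- → run B
t=13: L0/L1/L2 = -/BEFCDH/- → run B
t=14: L0/L1/L2 = -/EFCDH/- → run E
t=15: L0/L1/L2 = -/EFCDH/- → run E
t=16: L0/L1/L2 = -/EFCDH/- → run E
t=17: L0/L1/L2 = -/EFCDH/- → run E
t=18: L0/L1/L2 = -/FCDH/E → run F
t=19: L0/L1/L2 = -/FCDH/E → run F
t=20: L0/L1/L2 = -/FCDH/E → run F
t=21: L0/L1/L2 = -/FCDH/E → run F
t=22: L0/L1/L2 = -/CDH/EF → run C
t=23: L0/L1/L2 = -/CDH/EF → run C
t=24: L0/L1/L2 = -/CDH/EF → run C
t=25: L0/L1/L2 = -/DH/EF → run D
t=26: L0/L1/L2 = -/H/EF → run H
t=27: L0/L1/L2 = -/H/EF → run H
t=28: L0/L1/L2 = -/H/EF → run H
t=29: L0/L1/L2 = -/H/EF → run H
t=30: L0/L1/L2 = -/-/EF → run E
t=31: L0/L1/L2 = -/-/F → run F
t=32: (idle)
t=33: (idle)
t=34: (idle)
t=35: (idle)
t=36: (idle)

running at tick 29 = H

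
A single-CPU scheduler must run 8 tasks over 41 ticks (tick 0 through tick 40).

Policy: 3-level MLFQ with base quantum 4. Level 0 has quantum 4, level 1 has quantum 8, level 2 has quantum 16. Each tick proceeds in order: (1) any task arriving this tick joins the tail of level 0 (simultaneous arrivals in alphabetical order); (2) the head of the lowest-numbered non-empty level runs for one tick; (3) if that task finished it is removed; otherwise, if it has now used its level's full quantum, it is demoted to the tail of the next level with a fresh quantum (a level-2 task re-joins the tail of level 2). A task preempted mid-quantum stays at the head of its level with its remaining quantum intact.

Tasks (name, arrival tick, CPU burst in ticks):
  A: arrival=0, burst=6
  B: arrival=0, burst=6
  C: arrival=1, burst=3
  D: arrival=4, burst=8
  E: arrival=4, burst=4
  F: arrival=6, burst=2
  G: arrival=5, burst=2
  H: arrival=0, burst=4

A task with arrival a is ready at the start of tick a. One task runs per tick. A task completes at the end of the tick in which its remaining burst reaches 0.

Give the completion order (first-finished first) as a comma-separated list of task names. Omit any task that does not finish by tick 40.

t=0: L0/L1/L2 = ABH/-/- → run A
t=1: L0/L1/L2 = ABHC/-/- → run A
t=2: L0/L1/L2 = ABHC/-/- → run A
t=3: L0/L1/L2 = ABHC/-/- → run A
t=4: L0/L1/L2 = BHCDE/A/- → run B
t=5: L0/L1/L2 = BHCDEG/A/- → run B
t=6: L0/L1/L2 = BHCDEGF/A/- → run B
t=7: L0/L1/L2 = BHCDEGF/A/- → run B
t=8: L0/L1/L2 = HCDEGF/AB/- → run H
t=9: L0/L1/L2 = HCDEGF/AB/- → run H
t=10: L0/L1/L2 = HCDEGF/AB/- → run H
t=11: L0/L1/L2 = HCDEGF/AB/- → run H
t=12: L0/L1/L2 = CDEGF/AB/- → run C
t=13: L0/L1/L2 = CDEGF/AB/- → run C
t=14: L0/L1/L2 = CDEGF/AB/- → run C
t=15: L0/L1/L2 = DEGF/AB/- → run D
t=16: L0/L1/L2 = DEGF/AB/- → run D
t=17: L0/L1/L2 = DEGF/AB/- → run D
t=18: L0/L1/L2 = DEGF/AB/- → run D
t=19: L0/L1/L2 = EGF/ABD/- → run E
t=20: L0/L1/L2 = EGF/ABD/- → run E
t=21: L0/L1/L2 = EGF/ABD/- → run E
t=22: L0/L1/L2 = EGF/ABD/- → run E
t=23: L0/L1/L2 = GF/ABD/- → run G
t=24: L0/L1/L2 = GF/ABD/- → run G
t=25: L0/L1/L2 = F/ABD/- → run F
t=26: L0/L1/L2 = F/ABD/- → run F
t=27: L0/L1/L2 = -/ABD/- → run A
t=28: L0/L1/L2 = -/ABD/- → run A
t=29: L0/L1/L2 = -/BD/- → run B
t=30: L0/L1/L2 = -/BD/- → run B
t=31: L0/L1/L2 = -/D/- → run D
t=32: L0/L1/L2 = -/D/- → run D
t=33: L0/L1/L2 = -/D/- → run D
t=34: L0/L1/L2 = -/D/- → run D
t=35: (idle)
t=36: (idle)
t=37: (idle)
t=38: (idle)
t=39: (idle)
t=40: (idle)

completion order = H, C, E, G, F, A, B, D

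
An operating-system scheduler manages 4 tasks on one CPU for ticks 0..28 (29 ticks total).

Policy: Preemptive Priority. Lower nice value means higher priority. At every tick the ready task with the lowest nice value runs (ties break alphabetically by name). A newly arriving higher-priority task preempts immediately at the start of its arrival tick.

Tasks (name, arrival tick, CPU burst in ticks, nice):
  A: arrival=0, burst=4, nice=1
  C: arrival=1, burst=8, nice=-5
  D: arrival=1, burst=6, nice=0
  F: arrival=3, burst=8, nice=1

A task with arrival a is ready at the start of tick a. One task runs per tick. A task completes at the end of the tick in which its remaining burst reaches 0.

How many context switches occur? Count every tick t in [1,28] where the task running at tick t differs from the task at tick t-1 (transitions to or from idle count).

t=0: ready={A} → run A
t=1: ready={A,C,D} → run C
t=2: ready={A,C,D} → run C
t=3: ready={A,C,D,F} → run C
t=4: ready={A,C,D,F} → run C
t=5: ready={A,C,D,F} → run C
t=6: ready={A,C,D,F} → run C
t=7: ready={A,C,D,F} → run C
t=8: ready={A,C,D,F} → run C
t=9: ready={A,D,F} → run D
t=10: ready={A,D,F} → run D
t=11: ready={A,D,F} → run D
t=12: ready={A,D,F} → run D
t=13: ready={A,D,F} → run D
t=14: ready={A,D,F} → run D
t=15: ready={A,F} → run A
t=16: ready={A,F} → run A
t=17: ready={A,F} → run A
t=18: ready={F} → run F
t=19: ready={F} → run F
t=20: ready={F} → run F
t=21: ready={F} → run F
t=22: ready={F} → run F
t=23: ready={F} → run F
t=24: ready={F} → run F
t=25: ready={F} → run F
t=26: (idle)
t=27: (idle)
t=28: (idle)

context switches = 5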